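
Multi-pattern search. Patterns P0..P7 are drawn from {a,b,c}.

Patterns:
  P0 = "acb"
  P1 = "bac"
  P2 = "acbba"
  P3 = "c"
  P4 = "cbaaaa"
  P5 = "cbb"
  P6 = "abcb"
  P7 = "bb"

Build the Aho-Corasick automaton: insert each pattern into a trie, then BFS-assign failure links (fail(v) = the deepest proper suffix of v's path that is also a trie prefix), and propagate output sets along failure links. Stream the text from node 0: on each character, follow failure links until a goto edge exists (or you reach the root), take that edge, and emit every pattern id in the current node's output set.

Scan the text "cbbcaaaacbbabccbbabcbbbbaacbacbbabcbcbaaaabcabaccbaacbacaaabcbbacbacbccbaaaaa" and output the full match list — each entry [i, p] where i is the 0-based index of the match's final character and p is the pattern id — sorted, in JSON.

Build:
Trie nodes:
  n0 'ε': a→1 b→4 c→9
  n1 'a': b→16 c→2
  n2 'ac': b→3
  n3 'acb': b→7  ←P0
  n4 'b': a→5 b→19
  n5 'ba': c→6
  n6 'bac': ·  ←P1
  n7 'acbb': a→8
  n8 'acbba': ·  ←P2
  n9 'c': b→10  ←P3
  n10 'cb': a→11 b→15
  n11 'cba': a→12
  n12 'cbaa': a→13
  n13 'cbaaa': a→14
  n14 'cbaaaa': ·  ←P4
  n15 'cbb': ·  ←P5
  n16 'ab': c→17
  n17 'abc': b→18
  n18 'abcb': ·  ←P6
  n19 'bb': ·  ←P7

Failure links (BFS by depth):
  n1('a'): parent n0 fail=0; on 'a' 0 → fail=0;  out ∅∪∅=∅
  n4('b'): parent n0 fail=0; on 'b' 0 → fail=0;  out ∅∪∅=∅
  n9('c'): parent n0 fail=0; on 'c' 0 → fail=0;  out {3}∪∅={3}
  n2('ac'): parent n1 fail=0; on 'c' 0 → fail=9;  out ∅∪{3}={3}
  n5('ba'): parent n4 fail=0; on 'a' 0 → fail=1;  out ∅∪∅=∅
  n10('cb'): parent n9 fail=0; on 'b' 0 → fail=4;  out ∅∪∅=∅
  n16('ab'): parent n1 fail=0; on 'b' 0 → fail=4;  out ∅∪∅=∅
  n19('bb'): parent n4 fail=0; on 'b' 0 → fail=4;  out {7}∪∅={7}
  n3('acb'): parent n2 fail=9; on 'b' 9 → fail=10;  out {0}∪∅={0}
  n6('bac'): parent n5 fail=1; on 'c' 1 → fail=2;  out {1}∪{3}={1,3}
  n11('cba'): parent n10 fail=4; on 'a' 4 → fail=5;  out ∅∪∅=∅
  n15('cbb'): parent n10 fail=4; on 'b' 4 → fail=19;  out {5}∪{7}={5,7}
  n17('abc'): parent n16 fail=4; on 'c' 4→0 → fail=9;  out ∅∪{3}={3}
  n7('acbb'): parent n3 fail=10; on 'b' 10 → fail=15;  out ∅∪{5,7}={5,7}
  n12('cbaa'): parent n11 fail=5; on 'a' 5→1→0 → fail=1;  out ∅∪∅=∅
  n18('abcb'): parent n17 fail=9; on 'b' 9 → fail=10;  out {6}∪∅={6}
  n8('acbba'): parent n7 fail=15; on 'a' 15→19→4 → fail=5;  out {2}∪∅={2}
  n13('cbaaa'): parent n12 fail=1; on 'a' 1→0 → fail=1;  out ∅∪∅=∅
  n14('cbaaaa'): parent n13 fail=1; on 'a' 1→0 → fail=1;  out {4}∪∅={4}

Scan:
[0] read 'c'  n0⇒n9  → match P3@[0:0]
[1] read 'b'  n9⇒n10
[2] read 'b'  n10⇒n15  → match P5@[0:2],P7@[1:2]
[3] read 'c'  n15⇒n9 ·f  → match P3@[3:3]
[4] read 'a'  n9⇒n1 ·f
[5] read 'a'  n1⇒n1 ·f
[6] read 'a'  n1⇒n1 ·f
[7] read 'a'  n1⇒n1 ·f
[8] read 'c'  n1⇒n2  → match P3@[8:8]
[9] read 'b'  n2⇒n3  → match P0@[7:9]
[10] read 'b'  n3⇒n7  → match P5@[8:10],P7@[9:10]
[11] read 'a'  n7⇒n8  → match P2@[7:11]
[12] read 'b'  n8⇒n16 ·f
[13] read 'c'  n16⇒n17  → match P3@[13:13]
[14] read 'c'  n17⇒n9 ·f  → match P3@[14:14]
[15] read 'b'  n9⇒n10
[16] read 'b'  n10⇒n15  → match P5@[14:16],P7@[15:16]
[17] read 'a'  n15⇒n5 ·f
[18] read 'b'  n5⇒n16 ·f
[19] read 'c'  n16⇒n17  → match P3@[19:19]
[20] read 'b'  n17⇒n18  → match P6@[17:20]
[21] read 'b'  n18⇒n15 ·f  → match P5@[19:21],P7@[20:21]
[22] read 'b'  n15⇒n19 ·f  → match P7@[21:22]
[23] read 'b'  n19⇒n19 ·f  → match P7@[22:23]
[24] read 'a'  n19⇒n5 ·f
[25] read 'a'  n5⇒n1 ·f
[26] read 'c'  n1⇒n2  → match P3@[26:26]
[27] read 'b'  n2⇒n3  → match P0@[25:27]
[28] read 'a'  n3⇒n11 ·f
[29] read 'c'  n11⇒n6 ·f  → match P1@[27:29],P3@[29:29]
[30] read 'b'  n6⇒n3 ·f  → match P0@[28:30]
[31] read 'b'  n3⇒n7  → match P5@[29:31],P7@[30:31]
[32] read 'a'  n7⇒n8  → match P2@[28:32]
[33] read 'b'  n8⇒n16 ·f
[34] read 'c'  n16⇒n17  → match P3@[34:34]
[35] read 'b'  n17⇒n18  → match P6@[32:35]
[36] read 'c'  n18⇒n9 ·f  → match P3@[36:36]
[37] read 'b'  n9⇒n10
[38] read 'a'  n10⇒n11
[39] read 'a'  n11⇒n12
[40] read 'a'  n12⇒n13
[41] read 'a'  n13⇒n14  → match P4@[36:41]
[42] read 'b'  n14⇒n16 ·f
[43] read 'c'  n16⇒n17  → match P3@[43:43]
[44] read 'a'  n17⇒n1 ·f
[45] read 'b'  n1⇒n16
[46] read 'a'  n16⇒n5 ·f
[47] read 'c'  n5⇒n6  → match P1@[45:47],P3@[47:47]
[48] read 'c'  n6⇒n9 ·f  → match P3@[48:48]
[49] read 'b'  n9⇒n10
[50] read 'a'  n10⇒n11
[51] read 'a'  n11⇒n12
[52] read 'c'  n12⇒n2 ·f  → match P3@[52:52]
[53] read 'b'  n2⇒n3  → match P0@[51:53]
[54] read 'a'  n3⇒n11 ·f
[55] read 'c'  n11⇒n6 ·f  → match P1@[53:55],P3@[55:55]
[56] read 'a'  n6⇒n1 ·f
[57] read 'a'  n1⇒n1 ·f
[58] read 'a'  n1⇒n1 ·f
[59] read 'b'  n1⇒n16
[60] read 'c'  n16⇒n17  → match P3@[60:60]
[61] read 'b'  n17⇒n18  → match P6@[58:61]
[62] read 'b'  n18⇒n15 ·f  → match P5@[60:62],P7@[61:62]
[63] read 'a'  n15⇒n5 ·f
[64] read 'c'  n5⇒n6  → match P1@[62:64],P3@[64:64]
[65] read 'b'  n6⇒n3 ·f  → match P0@[63:65]
[66] read 'a'  n3⇒n11 ·f
[67] read 'c'  n11⇒n6 ·f  → match P1@[65:67],P3@[67:67]
[68] read 'b'  n6⇒n3 ·f  → match P0@[66:68]
[69] read 'c'  n3⇒n9 ·f  → match P3@[69:69]
[70] read 'c'  n9⇒n9 ·f  → match P3@[70:70]
[71] read 'b'  n9⇒n10
[72] read 'a'  n10⇒n11
[73] read 'a'  n11⇒n12
[74] read 'a'  n12⇒n13
[75] read 'a'  n13⇒n14  → match P4@[70:75]
[76] read 'a'  n14⇒n1 ·f

Matches: [[0,3],[2,5],[2,7],[3,3],[8,3],[9,0],[10,5],[10,7],[11,2],[13,3],[14,3],[16,5],[16,7],[19,3],[20,6],[21,5],[21,7],[22,7],[23,7],[26,3],[27,0],[29,1],[29,3],[30,0],[31,5],[31,7],[32,2],[34,3],[35,6],[36,3],[41,4],[43,3],[47,1],[47,3],[48,3],[52,3],[53,0],[55,1],[55,3],[60,3],[61,6],[62,5],[62,7],[64,1],[64,3],[65,0],[67,1],[67,3],[68,0],[69,3],[70,3],[75,4]]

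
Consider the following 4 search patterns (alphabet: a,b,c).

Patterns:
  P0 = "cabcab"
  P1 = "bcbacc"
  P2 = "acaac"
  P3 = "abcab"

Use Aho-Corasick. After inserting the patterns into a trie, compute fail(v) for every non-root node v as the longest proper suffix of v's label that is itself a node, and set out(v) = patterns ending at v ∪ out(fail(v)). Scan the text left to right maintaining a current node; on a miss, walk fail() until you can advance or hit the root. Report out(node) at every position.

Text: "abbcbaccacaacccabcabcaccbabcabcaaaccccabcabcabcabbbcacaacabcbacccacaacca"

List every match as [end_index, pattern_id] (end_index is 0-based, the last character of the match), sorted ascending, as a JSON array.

Construct AC machine:
Trie (insert patterns):
  0='ε' goto a→13 b→7 c→1
  1='c' goto a→2
  2='ca' goto b→3
  3='cab' goto c→4
  4='cabc' goto a→5
  5='cabca' goto b→6
  6='cabcab' goto ·  [P0 ends]
  7='b' goto c→8
  8='bc' goto b→9
  9='bcb' goto a→10
  10='bcba' goto c→11
  11='bcbac' goto c→12
  12='bcbacc' goto ·  [P1 ends]
  13='a' goto b→18 c→14
  14='ac' goto a→15
  15='aca' goto a→16
  16='acaa' goto c→17
  17='acaac' goto ·  [P2 ends]
  18='ab' goto c→19
  19='abc' goto a→20
  20='abca' goto b→21
  21='abcab' goto ·  [P3 ends]

Failure links (BFS by depth):
  n1('c'): parent n0 fail=0; on 'c' 0 → fail=0;  out ∅∪∅=∅
  n7('b'): parent n0 fail=0; on 'b' 0 → fail=0;  out ∅∪∅=∅
  n13('a'): parent n0 fail=0; on 'a' 0 → fail=0;  out ∅∪∅=∅
  n2('ca'): parent n1 fail=0; on 'a' 0 → fail=13;  out ∅∪∅=∅
  n8('bc'): parent n7 fail=0; on 'c' 0 → fail=1;  out ∅∪∅=∅
  n14('ac'): parent n13 fail=0; on 'c' 0 → fail=1;  out ∅∪∅=∅
  n18('ab'): parent n13 fail=0; on 'b' 0 → fail=7;  out ∅∪∅=∅
  n3('cab'): parent n2 fail=13; on 'b' 13 → fail=18;  out ∅∪∅=∅
  n9('bcb'): parent n8 fail=1; on 'b' 1→0 → fail=7;  out ∅∪∅=∅
  n15('aca'): parent n14 fail=1; on 'a' 1 → fail=2;  out ∅∪∅=∅
  n19('abc'): parent n18 fail=7; on 'c' 7 → fail=8;  out ∅∪∅=∅
  n4('cabc'): parent n3 fail=18; on 'c' 18 → fail=19;  out ∅∪∅=∅
  n10('bcba'): parent n9 fail=7; on 'a' 7→0 → fail=13;  out ∅∪∅=∅
  n16('acaa'): parent n15 fail=2; on 'a' 2→13→0 → fail=13;  out ∅∪∅=∅
  n20('abca'): parent n19 fail=8; on 'a' 8→1 → fail=2;  out ∅∪∅=∅
  n5('cabca'): parent n4 fail=19; on 'a' 19 → fail=20;  out ∅∪∅=∅
  n11('bcbac'): parent n10 fail=13; on 'c' 13 → fail=14;  out ∅∪∅=∅
  n17('acaac'): parent n16 fail=13; on 'c' 13 → fail=14;  out {2}∪∅={2}
  n21('abcab'): parent n20 fail=2; on 'b' 2 → fail=3;  out {3}∪∅={3}
  n6('cabcab'): parent n5 fail=20; on 'b' 20 → fail=21;  out {0}∪{3}={0,3}
  n12('bcbacc'): parent n11 fail=14; on 'c' 14→1→0 → fail=1;  out {1}∪∅={1}

Text stream:
[0] read 'a'  n0⇒n13
[1] read 'b'  n13⇒n18
[2] read 'b'  n18⇒n7 (via fail)
[3] read 'c'  n7⇒n8
[4] read 'b'  n8⇒n9
[5] read 'a'  n9⇒n10
[6] read 'c'  n10⇒n11
[7] read 'c'  n11⇒n12  emit P1@[2:7]
[8] read 'a'  n12⇒n2 (via fail)
[9] read 'c'  n2⇒n14 (via fail)
[10] read 'a'  n14⇒n15
[11] read 'a'  n15⇒n16
[12] read 'c'  n16⇒n17  emit P2@[8:12]
[13] read 'c'  n17⇒n1 (via fail)
[14] read 'c'  n1⇒n1 (via fail)
[15] read 'a'  n1⇒n2
[16] read 'b'  n2⇒n3
[17] read 'c'  n3⇒n4
[18] read 'a'  n4⇒n5
[19] read 'b'  n5⇒n6  emit P0@[14:19],P3@[15:19]
[20] read 'c'  n6⇒n4 (via fail)
[21] read 'a'  n4⇒n5
[22] read 'c'  n5⇒n14 (via fail)
[23] read 'c'  n14⇒n1 (via fail)
[24] read 'b'  n1⇒n7 (via fail)
[25] read 'a'  n7⇒n13 (via fail)
[26] read 'b'  n13⇒n18
[27] read 'c'  n18⇒n19
[28] read 'a'  n19⇒n20
[29] read 'b'  n20⇒n21  emit P3@[25:29]
[30] read 'c'  n21⇒n4 (via fail)
[31] read 'a'  n4⇒n5
[32] read 'a'  n5⇒n13 (via fail)
[33] read 'a'  n13⇒n13 (via fail)
[34] read 'c'  n13⇒n14
[35] read 'c'  n14⇒n1 (via fail)
[36] read 'c'  n1⇒n1 (via fail)
[37] read 'c'  n1⇒n1 (via fail)
[38] read 'a'  n1⇒n2
[39] read 'b'  n2⇒n3
[40] read 'c'  n3⇒n4
[41] read 'a'  n4⇒n5
[42] read 'b'  n5⇒n6  emit P0@[37:42],P3@[38:42]
[43] read 'c'  n6⇒n4 (via fail)
[44] read 'a'  n4⇒n5
[45] read 'b'  n5⇒n6  emit P0@[40:45],P3@[41:45]
[46] read 'c'  n6⇒n4 (via fail)
[47] read 'a'  n4⇒n5
[48] read 'b'  n5⇒n6  emit P0@[43:48],P3@[44:48]
[49] read 'b'  n6⇒n7 (via fail)
[50] read 'b'  n7⇒n7 (via fail)
[51] read 'c'  n7⇒n8
[52] read 'a'  n8⇒n2 (via fail)
[53] read 'c'  n2⇒n14 (via fail)
[54] read 'a'  n14⇒n15
[55] read 'a'  n15⇒n16
[56] read 'c'  n16⇒n17  emit P2@[52:56]
[57] read 'a'  n17⇒n15 (via fail)
[58] read 'b'  n15⇒n3 (via fail)
[59] read 'c'  n3⇒n4
[60] read 'b'  n4⇒n9 (via fail)
[61] read 'a'  n9⇒n10
[62] read 'c'  n10⇒n11
[63] read 'c'  n11⇒n12  emit P1@[58:63]
[64] read 'c'  n12⇒n1 (via fail)
[65] read 'a'  n1⇒n2
[66] read 'c'  n2⇒n14 (via fail)
[67] read 'a'  n14⇒n15
[68] read 'a'  n15⇒n16
[69] read 'c'  n16⇒n17  emit P2@[65:69]
[70] read 'c'  n17⇒n1 (via fail)
[71] read 'a'  n1⇒n2

All matches (sorted): [[7,1],[12,2],[19,0],[19,3],[29,3],[42,0],[42,3],[45,0],[45,3],[48,0],[48,3],[56,2],[63,1],[69,2]]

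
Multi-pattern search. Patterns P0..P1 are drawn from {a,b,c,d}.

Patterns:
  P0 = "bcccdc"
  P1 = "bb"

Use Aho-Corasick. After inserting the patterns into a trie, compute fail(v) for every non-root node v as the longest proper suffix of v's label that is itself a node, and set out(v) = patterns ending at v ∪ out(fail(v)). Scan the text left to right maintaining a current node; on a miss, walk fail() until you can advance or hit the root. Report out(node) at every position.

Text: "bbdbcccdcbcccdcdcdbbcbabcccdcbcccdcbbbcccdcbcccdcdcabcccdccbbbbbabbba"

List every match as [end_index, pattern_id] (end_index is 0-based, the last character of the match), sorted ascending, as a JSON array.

Construct AC machine:
Trie nodes:
  0='ε' goto b→1
  1='b' goto b→7 c→2
  2='bc' goto c→3
  3='bcc' goto c→4
  4='bccc' goto d→5
  5='bcccd' goto c→6
  6='bcccdc' goto ·  ←P0
  7='bb' goto ·  ←P1

BFS fail/out derivation:
  n1('b'): parent n0 fail=0; on 'b' 0 → fail=0;  out ∅∪∅=∅
  n2('bc'): parent n1 fail=0; on 'c' 0 → fail=0;  out ∅∪∅=∅
  n7('bb'): parent n1 fail=0; on 'b' 0 → fail=1;  out {1}∪∅={1}
  n3('bcc'): parent n2 fail=0; on 'c' 0 → fail=0;  out ∅∪∅=∅
  n4('bccc'): parent n3 fail=0; on 'c' 0 → fail=0;  out ∅∪∅=∅
  n5('bcccd'): parent n4 fail=0; on 'd' 0 → fail=0;  out ∅∪∅=∅
  n6('bcccdc'): parent n5 fail=0; on 'c' 0 → fail=0;  out {0}∪∅={0}

Text stream:
pos 0 'b': at 1
pos 1 'b': at 7  emit P1@[0:1]
pos 2 'd': at 0 (via fail)
pos 3 'b': at 1
pos 4 'c': at 2
pos 5 'c': at 3
pos 6 'c': at 4
pos 7 'd': at 5
pos 8 'c': at 6  emit P0@[3:8]
pos 9 'b': at 1 (via fail)
pos 10 'c': at 2
pos 11 'c': at 3
pos 12 'c': at 4
pos 13 'd': at 5
pos 14 'c': at 6  emit P0@[9:14]
pos 15 'd': at 0 (via fail)
pos 16 'c': at 0
pos 17 'd': at 0
pos 18 'b': at 1
pos 19 'b': at 7  emit P1@[18:19]
pos 20 'c': at 2 (via fail)
pos 21 'b': at 1 (via fail)
pos 22 'a': at 0 (via fail)
pos 23 'b': at 1
pos 24 'c': at 2
pos 25 'c': at 3
pos 26 'c': at 4
pos 27 'd': at 5
pos 28 'c': at 6  emit P0@[23:28]
pos 29 'b': at 1 (via fail)
pos 30 'c': at 2
pos 31 'c': at 3
pos 32 'c': at 4
pos 33 'd': at 5
pos 34 'c': at 6  emit P0@[29:34]
pos 35 'b': at 1 (via fail)
pos 36 'b': at 7  emit P1@[35:36]
pos 37 'b': at 7 (via fail)  emit P1@[36:37]
pos 38 'c': at 2 (via fail)
pos 39 'c': at 3
pos 40 'c': at 4
pos 41 'd': at 5
pos 42 'c': at 6  emit P0@[37:42]
pos 43 'b': at 1 (via fail)
pos 44 'c': at 2
pos 45 'c': at 3
pos 46 'c': at 4
pos 47 'd': at 5
pos 48 'c': at 6  emit P0@[43:48]
pos 49 'd': at 0 (via fail)
pos 50 'c': at 0
pos 51 'a': at 0
pos 52 'b': at 1
pos 53 'c': at 2
pos 54 'c': at 3
pos 55 'c': at 4
pos 56 'd': at 5
pos 57 'c': at 6  emit P0@[52:57]
pos 58 'c': at 0 (via fail)
pos 59 'b': at 1
pos 60 'b': at 7  emit P1@[59:60]
pos 61 'b': at 7 (via fail)  emit P1@[60:61]
pos 62 'b': at 7 (via fail)  emit P1@[61:62]
pos 63 'b': at 7 (via fail)  emit P1@[62:63]
pos 64 'a': at 0 (via fail)
pos 65 'b': at 1
pos 66 'b': at 7  emit P1@[65:66]
pos 67 'b': at 7 (via fail)  emit P1@[66:67]
pos 68 'a': at 0 (via fail)

Matches: [[1,1],[8,0],[14,0],[19,1],[28,0],[34,0],[36,1],[37,1],[42,0],[48,0],[57,0],[60,1],[61,1],[62,1],[63,1],[66,1],[67,1]]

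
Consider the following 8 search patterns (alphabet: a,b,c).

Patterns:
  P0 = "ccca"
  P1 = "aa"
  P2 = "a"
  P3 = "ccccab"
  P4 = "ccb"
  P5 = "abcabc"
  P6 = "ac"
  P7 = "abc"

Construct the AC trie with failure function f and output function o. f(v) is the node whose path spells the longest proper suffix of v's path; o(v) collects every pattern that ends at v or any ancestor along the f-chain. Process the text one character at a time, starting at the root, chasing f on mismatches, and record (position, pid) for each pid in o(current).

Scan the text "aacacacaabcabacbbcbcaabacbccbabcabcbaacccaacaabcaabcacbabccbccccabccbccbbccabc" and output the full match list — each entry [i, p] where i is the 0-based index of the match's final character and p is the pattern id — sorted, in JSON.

Build automaton:
Trie (insert patterns):
  0='ε' goto a→5 c→1
  1='c' goto c→2
  2='cc' goto b→10 c→3
  3='ccc' goto a→4 c→7
  4='ccca' goto ·  [P0 ends]
  5='a' goto a→6 b→11 c→16  [P2 ends]
  6='aa' goto ·  [P1 ends]
  7='cccc' goto a→8
  8='cccca' goto b→9
  9='ccccab' goto ·  [P3 ends]
  10='ccb' goto ·  [P4 ends]
  11='ab' goto c→12
  12='abc' goto a→13  [P7 ends]
  13='abca' goto b→14
  14='abcab' goto c→15
  15='abcabc' goto ·  [P5 ends]
  16='ac' goto ·  [P6 ends]

BFS fail/out derivation:
  fail(1) 'c': from fail(0)=0 chase 'c': 0 ⇒ 0;  out=∅∪out(0)=∅
  fail(5) 'a': from fail(0)=0 chase 'a': 0 ⇒ 0;  out={2}∪out(0)={2}
  fail(2) 'cc': from fail(1)=0 chase 'c': 0 ⇒ 1;  out=∅∪out(1)=∅
  fail(6) 'aa': from fail(5)=0 chase 'a': 0 ⇒ 5;  out={1}∪out(5)={1,2}
  fail(11) 'ab': from fail(5)=0 chase 'b': 0 ⇒ 0;  out=∅∪out(0)=∅
  fail(16) 'ac': from fail(5)=0 chase 'c': 0 ⇒ 1;  out={6}∪out(1)={6}
  fail(3) 'ccc': from fail(2)=1 chase 'c': 1 ⇒ 2;  out=∅∪out(2)=∅
  fail(10) 'ccb': from fail(2)=1 chase 'b': 1→0 ⇒ 0;  out={4}∪out(0)={4}
  fail(12) 'abc': from fail(11)=0 chase 'c': 0 ⇒ 1;  out={7}∪out(1)={7}
  fail(4) 'ccca': from fail(3)=2 chase 'a': 2→1→0 ⇒ 5;  out={0}∪out(5)={0,2}
  fail(7) 'cccc': from fail(3)=2 chase 'c': 2 ⇒ 3;  out=∅∪out(3)=∅
  fail(13) 'abca': from fail(12)=1 chase 'a': 1→0 ⇒ 5;  out=∅∪out(5)={2}
  fail(8) 'cccca': from fail(7)=3 chase 'a': 3 ⇒ 4;  out=∅∪out(4)={0,2}
  fail(14) 'abcab': from fail(13)=5 chase 'b': 5 ⇒ 11;  out=∅∪out(11)=∅
  fail(9) 'ccccab': from fail(8)=4 chase 'b': 4→5 ⇒ 11;  out={3}∪out(11)={3}
  fail(15) 'abcabc': from fail(14)=11 chase 'c': 11 ⇒ 12;  out={5}∪out(12)={5,7}

Run:
pos 0 'a': at 5  emit P2@[0:0]
pos 1 'a': at 6  emit P1@[0:1],P2@[1:1]
pos 2 'c': at 16 ·f  emit P6@[1:2]
pos 3 'a': at 5 ·f  emit P2@[3:3]
pos 4 'c': at 16  emit P6@[3:4]
pos 5 'a': at 5 ·f  emit P2@[5:5]
pos 6 'c': at 16  emit P6@[5:6]
pos 7 'a': at 5 ·f  emit P2@[7:7]
pos 8 'a': at 6  emit P1@[7:8],P2@[8:8]
pos 9 'b': at 11 ·f
pos 10 'c': at 12  emit P7@[8:10]
pos 11 'a': at 13  emit P2@[11:11]
pos 12 'b': at 14
pos 13 'a': at 5 ·f  emit P2@[13:13]
pos 14 'c': at 16  emit P6@[13:14]
pos 15 'b': at 0 ·f
pos 16 'b': at 0
pos 17 'c': at 1
pos 18 'b': at 0 ·f
pos 19 'c': at 1
pos 20 'a': at 5 ·f  emit P2@[20:20]
pos 21 'a': at 6  emit P1@[20:21],P2@[21:21]
pos 22 'b': at 11 ·f
pos 23 'a': at 5 ·f  emit P2@[23:23]
pos 24 'c': at 16  emit P6@[23:24]
pos 25 'b': at 0 ·f
pos 26 'c': at 1
pos 27 'c': at 2
pos 28 'b': at 10  emit P4@[26:28]
pos 29 'a': at 5 ·f  emit P2@[29:29]
pos 30 'b': at 11
pos 31 'c': at 12  emit P7@[29:31]
pos 32 'a': at 13  emit P2@[32:32]
pos 33 'b': at 14
pos 34 'c': at 15  emit P5@[29:34],P7@[32:34]
pos 35 'b': at 0 ·f
pos 36 'a': at 5  emit P2@[36:36]
pos 37 'a': at 6  emit P1@[36:37],P2@[37:37]
pos 38 'c': at 16 ·f  emit P6@[37:38]
pos 39 'c': at 2 ·f
pos 40 'c': at 3
pos 41 'a': at 4  emit P0@[38:41],P2@[41:41]
pos 42 'a': at 6 ·f  emit P1@[41:42],P2@[42:42]
pos 43 'c': at 16 ·f  emit P6@[42:43]
pos 44 'a': at 5 ·f  emit P2@[44:44]
pos 45 'a': at 6  emit P1@[44:45],P2@[45:45]
pos 46 'b': at 11 ·f
pos 47 'c': at 12  emit P7@[45:47]
pos 48 'a': at 13  emit P2@[48:48]
pos 49 'a': at 6 ·f  emit P1@[48:49],P2@[49:49]
pos 50 'b': at 11 ·f
pos 51 'c': at 12  emit P7@[49:51]
pos 52 'a': at 13  emit P2@[52:52]
pos 53 'c': at 16 ·f  emit P6@[52:53]
pos 54 'b': at 0 ·f
pos 55 'a': at 5  emit P2@[55:55]
pos 56 'b': at 11
pos 57 'c': at 12  emit P7@[55:57]
pos 58 'c': at 2 ·f
pos 59 'b': at 10  emit P4@[57:59]
pos 60 'c': at 1 ·f
pos 61 'c': at 2
pos 62 'c': at 3
pos 63 'c': at 7
pos 64 'a': at 8  emit P0@[61:64],P2@[64:64]
pos 65 'b': at 9  emit P3@[60:65]
pos 66 'c': at 12 ·f  emit P7@[64:66]
pos 67 'c': at 2 ·f
pos 68 'b': at 10  emit P4@[66:68]
pos 69 'c': at 1 ·f
pos 70 'c': at 2
pos 71 'b': at 10  emit P4@[69:71]
pos 72 'b': at 0 ·f
pos 73 'c': at 1
pos 74 'c': at 2
pos 75 'a': at 5 ·f  emit P2@[75:75]
pos 76 'b': at 11
pos 77 'c': at 12  emit P7@[75:77]

Matches: [[0,2],[1,1],[1,2],[2,6],[3,2],[4,6],[5,2],[6,6],[7,2],[8,1],[8,2],[10,7],[11,2],[13,2],[14,6],[20,2],[21,1],[21,2],[23,2],[24,6],[28,4],[29,2],[31,7],[32,2],[34,5],[34,7],[36,2],[37,1],[37,2],[38,6],[41,0],[41,2],[42,1],[42,2],[43,6],[44,2],[45,1],[45,2],[47,7],[48,2],[49,1],[49,2],[51,7],[52,2],[53,6],[55,2],[57,7],[59,4],[64,0],[64,2],[65,3],[66,7],[68,4],[71,4],[75,2],[77,7]]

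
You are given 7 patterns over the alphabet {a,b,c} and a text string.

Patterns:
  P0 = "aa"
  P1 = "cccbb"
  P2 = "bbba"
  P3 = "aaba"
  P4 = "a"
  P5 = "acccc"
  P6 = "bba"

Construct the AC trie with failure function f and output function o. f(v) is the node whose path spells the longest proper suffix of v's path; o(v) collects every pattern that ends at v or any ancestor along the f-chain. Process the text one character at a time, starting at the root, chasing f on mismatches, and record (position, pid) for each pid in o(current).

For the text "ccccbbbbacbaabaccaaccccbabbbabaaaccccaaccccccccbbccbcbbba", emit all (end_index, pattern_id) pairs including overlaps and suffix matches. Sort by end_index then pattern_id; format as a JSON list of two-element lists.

Build automaton:
Trie (insert patterns):
  0='ε' goto a→1 b→8 c→3
  1='a' goto a→2 c→14  ←P4
  2='aa' goto b→12  ←P0
  3='c' goto c→4
  4='cc' goto c→5
  5='ccc' goto b→6
  6='cccb' goto b→7
  7='cccbb' goto ·  ←P1
  8='b' goto b→9
  9='bb' goto a→18 b→10
  10='bbb' goto a→11
  11='bbba' goto ·  ←P2
  12='aab' goto a→13
  13='aaba' goto ·  ←P3
  14='ac' goto c→15
  15='acc' goto c→16
  16='accc' goto c→17
  17='acccc' goto ·  ←P5
  18='bba' goto ·  ←P6

BFS fail/out derivation:
  n1('a'): parent n0 fail=0; on 'a' 0 → fail=0;  out {4}∪∅={4}
  n3('c'): parent n0 fail=0; on 'c' 0 → fail=0;  out ∅∪∅=∅
  n8('b'): parent n0 fail=0; on 'b' 0 → fail=0;  out ∅∪∅=∅
  n2('aa'): parent n1 fail=0; on 'a' 0 → fail=1;  out {0}∪{4}={0,4}
  n4('cc'): parent n3 fail=0; on 'c' 0 → fail=3;  out ∅∪∅=∅
  n9('bb'): parent n8 fail=0; on 'b' 0 → fail=8;  out ∅∪∅=∅
  n14('ac'): parent n1 fail=0; on 'c' 0 → fail=3;  out ∅∪∅=∅
  n5('ccc'): parent n4 fail=3; on 'c' 3 → fail=4;  out ∅∪∅=∅
  n10('bbb'): parent n9 fail=8; on 'b' 8 → fail=9;  out ∅∪∅=∅
  n12('aab'): parent n2 fail=1; on 'b' 1→0 → fail=8;  out ∅∪∅=∅
  n15('acc'): parent n14 fail=3; on 'c' 3 → fail=4;  out ∅∪∅=∅
  n18('bba'): parent n9 fail=8; on 'a' 8→0 → fail=1;  out {6}∪{4}={4,6}
  n6('cccb'): parent n5 fail=4; on 'b' 4→3→0 → fail=8;  out ∅∪∅=∅
  n11('bbba'): parent n10 fail=9; on 'a' 9 → fail=18;  out {2}∪{4,6}={2,4,6}
  n13('aaba'): parent n12 fail=8; on 'a' 8→0 → fail=1;  out {3}∪{4}={3,4}
  n16('accc'): parent n15 fail=4; on 'c' 4 → fail=5;  out ∅∪∅=∅
  n7('cccbb'): parent n6 fail=8; on 'b' 8 → fail=9;  out {1}∪∅={1}
  n17('acccc'): parent n16 fail=5; on 'c' 5→4 → fail=5;  out {5}∪∅={5}

Run:
pos 0 'c': at 3
pos 1 'c': at 4
pos 2 'c': at 5
pos 3 'c': at 5 ·f
pos 4 'b': at 6
pos 5 'b': at 7  ** P1@[1:5]
pos 6 'b': at 10 ·f
pos 7 'b': at 10 ·f
pos 8 'a': at 11  ** P2@[5:8],P4@[8:8],P6@[6:8]
pos 9 'c': at 14 ·f
pos 10 'b': at 8 ·f
pos 11 'a': at 1 ·f  ** P4@[11:11]
pos 12 'a': at 2  ** P0@[11:12],P4@[12:12]
pos 13 'b': at 12
pos 14 'a': at 13  ** P3@[11:14],P4@[14:14]
pos 15 'c': at 14 ·f
pos 16 'c': at 15
pos 17 'a': at 1 ·f  ** P4@[17:17]
pos 18 'a': at 2  ** P0@[17:18],P4@[18:18]
pos 19 'c': at 14 ·f
pos 20 'c': at 15
pos 21 'c': at 16
pos 22 'c': at 17  ** P5@[18:22]
pos 23 'b': at 6 ·f
pos 24 'a': at 1 ·f  ** P4@[24:24]
pos 25 'b': at 8 ·f
pos 26 'b': at 9
pos 27 'b': at 10
pos 28 'a': at 11  ** P2@[25:28],P4@[28:28],P6@[26:28]
pos 29 'b': at 8 ·f
pos 30 'a': at 1 ·f  ** P4@[30:30]
pos 31 'a': at 2  ** P0@[30:31],P4@[31:31]
pos 32 'a': at 2 ·f  ** P0@[31:32],P4@[32:32]
pos 33 'c': at 14 ·f
pos 34 'c': at 15
pos 35 'c': at 16
pos 36 'c': at 17  ** P5@[32:36]
pos 37 'a': at 1 ·f  ** P4@[37:37]
pos 38 'a': at 2  ** P0@[37:38],P4@[38:38]
pos 39 'c': at 14 ·f
pos 40 'c': at 15
pos 41 'c': at 16
pos 42 'c': at 17  ** P5@[38:42]
pos 43 'c': at 5 ·f
pos 44 'c': at 5 ·f
pos 45 'c': at 5 ·f
pos 46 'c': at 5 ·f
pos 47 'b': at 6
pos 48 'b': at 7  ** P1@[44:48]
pos 49 'c': at 3 ·f
pos 50 'c': at 4
pos 51 'b': at 8 ·f
pos 52 'c': at 3 ·f
pos 53 'b': at 8 ·f
pos 54 'b': at 9
pos 55 'b': at 10
pos 56 'a': at 11  ** P2@[53:56],P4@[56:56],P6@[54:56]

Result: [[5,1],[8,2],[8,4],[8,6],[11,4],[12,0],[12,4],[14,3],[14,4],[17,4],[18,0],[18,4],[22,5],[24,4],[28,2],[28,4],[28,6],[30,4],[31,0],[31,4],[32,0],[32,4],[36,5],[37,4],[38,0],[38,4],[42,5],[48,1],[56,2],[56,4],[56,6]]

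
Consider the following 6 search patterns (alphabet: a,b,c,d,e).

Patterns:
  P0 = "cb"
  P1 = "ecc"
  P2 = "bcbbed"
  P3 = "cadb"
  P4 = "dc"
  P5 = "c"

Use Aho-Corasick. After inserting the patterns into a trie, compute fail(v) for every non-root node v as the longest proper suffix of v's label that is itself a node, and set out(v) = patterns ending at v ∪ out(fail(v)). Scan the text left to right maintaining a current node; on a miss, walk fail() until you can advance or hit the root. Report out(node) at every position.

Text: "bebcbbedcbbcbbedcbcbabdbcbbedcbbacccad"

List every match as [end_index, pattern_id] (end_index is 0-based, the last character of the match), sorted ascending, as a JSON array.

Build automaton:
Trie (insert patterns):
  n0 'ε': b→6 c→1 d→15 e→3
  n1 'c': a→12 b→2  ←P5
  n2 'cb': ·  ←P0
  n3 'e': c→4
  n4 'ec': c→5
  n5 'ecc': ·  ←P1
  n6 'b': c→7
  n7 'bc': b→8
  n8 'bcb': b→9
  n9 'bcbb': e→10
  n10 'bcbbe': d→11
  n11 'bcbbed': ·  ←P2
  n12 'ca': d→13
  n13 'cad': b→14
  n14 'cadb': ·  ←P3
  n15 'd': c→16
  n16 'dc': ·  ←P4

Failure links (BFS by depth):
  fail(1) 'c': from fail(0)=0 chase 'c': 0 ⇒ 0;  out={5}∪out(0)={5}
  fail(3) 'e': from fail(0)=0 chase 'e': 0 ⇒ 0;  out=∅∪out(0)=∅
  fail(6) 'b': from fail(0)=0 chase 'b': 0 ⇒ 0;  out=∅∪out(0)=∅
  fail(15) 'd': from fail(0)=0 chase 'd': 0 ⇒ 0;  out=∅∪out(0)=∅
  fail(2) 'cb': from fail(1)=0 chase 'b': 0 ⇒ 6;  out={0}∪out(6)={0}
  fail(4) 'ec': from fail(3)=0 chase 'c': 0 ⇒ 1;  out=∅∪out(1)={5}
  fail(7) 'bc': from fail(6)=0 chase 'c': 0 ⇒ 1;  out=∅∪out(1)={5}
  fail(12) 'ca': from fail(1)=0 chase 'a': 0 ⇒ 0;  out=∅∪out(0)=∅
  fail(16) 'dc': from fail(15)=0 chase 'c': 0 ⇒ 1;  out={4}∪out(1)={4,5}
  fail(5) 'ecc': from fail(4)=1 chase 'c': 1→0 ⇒ 1;  out={1}∪out(1)={1,5}
  fail(8) 'bcb': from fail(7)=1 chase 'b': 1 ⇒ 2;  out=∅∪out(2)={0}
  fail(13) 'cad': from fail(12)=0 chase 'd': 0 ⇒ 15;  out=∅∪out(15)=∅
  fail(9) 'bcbb': from fail(8)=2 chase 'b': 2→6→0 ⇒ 6;  out=∅∪out(6)=∅
  fail(14) 'cadb': from fail(13)=15 chase 'b': 15→0 ⇒ 6;  out={3}∪out(6)={3}
  fail(10) 'bcbbe': from fail(9)=6 chase 'e': 6→0 ⇒ 3;  out=∅∪out(3)=∅
  fail(11) 'bcbbed': from fail(10)=3 chase 'd': 3→0 ⇒ 15;  out={2}∪out(15)={2}

Text stream:
pos 0 'b': at 6
pos 1 'e': at 3 ·f
pos 2 'b': at 6 ·f
pos 3 'c': at 7  emit P5@[3:3]
pos 4 'b': at 8  emit P0@[3:4]
pos 5 'b': at 9
pos 6 'e': at 10
pos 7 'd': at 11  emit P2@[2:7]
pos 8 'c': at 16 ·f  emit P4@[7:8],P5@[8:8]
pos 9 'b': at 2 ·f  emit P0@[8:9]
pos 10 'b': at 6 ·f
pos 11 'c': at 7  emit P5@[11:11]
pos 12 'b': at 8  emit P0@[11:12]
pos 13 'b': at 9
pos 14 'e': at 10
pos 15 'd': at 11  emit P2@[10:15]
pos 16 'c': at 16 ·f  emit P4@[15:16],P5@[16:16]
pos 17 'b': at 2 ·f  emit P0@[16:17]
pos 18 'c': at 7 ·f  emit P5@[18:18]
pos 19 'b': at 8  emit P0@[18:19]
pos 20 'a': at 0 ·f
pos 21 'b': at 6
pos 22 'd': at 15 ·f
pos 23 'b': at 6 ·f
pos 24 'c': at 7  emit P5@[24:24]
pos 25 'b': at 8  emit P0@[24:25]
pos 26 'b': at 9
pos 27 'e': at 10
pos 28 'd': at 11  emit P2@[23:28]
pos 29 'c': at 16 ·f  emit P4@[28:29],P5@[29:29]
pos 30 'b': at 2 ·f  emit P0@[29:30]
pos 31 'b': at 6 ·f
pos 32 'a': at 0 ·f
pos 33 'c': at 1  emit P5@[33:33]
pos 34 'c': at 1 ·f  emit P5@[34:34]
pos 35 'c': at 1 ·f  emit P5@[35:35]
pos 36 'a': at 12
pos 37 'd': at 13

Result: [[3,5],[4,0],[7,2],[8,4],[8,5],[9,0],[11,5],[12,0],[15,2],[16,4],[16,5],[17,0],[18,5],[19,0],[24,5],[25,0],[28,2],[29,4],[29,5],[30,0],[33,5],[34,5],[35,5]]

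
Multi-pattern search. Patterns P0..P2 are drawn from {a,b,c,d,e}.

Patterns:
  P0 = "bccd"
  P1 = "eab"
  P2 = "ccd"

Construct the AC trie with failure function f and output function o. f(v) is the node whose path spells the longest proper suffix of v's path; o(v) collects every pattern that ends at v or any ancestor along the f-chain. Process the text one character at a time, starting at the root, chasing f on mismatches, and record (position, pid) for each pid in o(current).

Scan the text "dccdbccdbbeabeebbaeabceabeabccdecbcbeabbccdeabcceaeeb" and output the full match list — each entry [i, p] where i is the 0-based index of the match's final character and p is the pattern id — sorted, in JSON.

Build:
Trie (insert patterns):
  n0 'ε': b→1 c→8 e→5
  n1 'b': c→2
  n2 'bc': c→3
  n3 'bcc': d→4
  n4 'bccd': ·  ←P0
  n5 'e': a→6
  n6 'ea': b→7
  n7 'eab': ·  ←P1
  n8 'c': c→9
  n9 'cc': d→10
  n10 'ccd': ·  ←P2

Failure links (BFS by depth):
  n1('b'): parent n0 fail=0; on 'b' 0 → fail=0;  out ∅∪∅=∅
  n5('e'): parent n0 fail=0; on 'e' 0 → fail=0;  out ∅∪∅=∅
  n8('c'): parent n0 fail=0; on 'c' 0 → fail=0;  out ∅∪∅=∅
  n2('bc'): parent n1 fail=0; on 'c' 0 → fail=8;  out ∅∪∅=∅
  n6('ea'): parent n5 fail=0; on 'a' 0 → fail=0;  out ∅∪∅=∅
  n9('cc'): parent n8 fail=0; on 'c' 0 → fail=8;  out ∅∪∅=∅
  n3('bcc'): parent n2 fail=8; on 'c' 8 → fail=9;  out ∅∪∅=∅
  n7('eab'): parent n6 fail=0; on 'b' 0 → fail=1;  out {1}∪∅={1}
  n10('ccd'): parent n9 fail=8; on 'd' 8→0 → fail=0;  out {2}∪∅={2}
  n4('bccd'): parent n3 fail=9; on 'd' 9 → fail=10;  out {0}∪{2}={0,2}

Text stream:
pos 0 'd': at 0
pos 1 'c': at 8
pos 2 'c': at 9
pos 3 'd': at 10  emit P2@[1:3]
pos 4 'b': at 1 ·f
pos 5 'c': at 2
pos 6 'c': at 3
pos 7 'd': at 4  emit P0@[4:7],P2@[5:7]
pos 8 'b': at 1 ·f
pos 9 'b': at 1 ·f
pos 10 'e': at 5 ·f
pos 11 'a': at 6
pos 12 'b': at 7  emit P1@[10:12]
pos 13 'e': at 5 ·f
pos 14 'e': at 5 ·f
pos 15 'b': at 1 ·f
pos 16 'b': at 1 ·f
pos 17 'a': at 0 ·f
pos 18 'e': at 5
pos 19 'a': at 6
pos 20 'b': at 7  emit P1@[18:20]
pos 21 'c': at 2 ·f
pos 22 'e': at 5 ·f
pos 23 'a': at 6
pos 24 'b': at 7  emit P1@[22:24]
pos 25 'e': at 5 ·f
pos 26 'a': at 6
pos 27 'b': at 7  emit P1@[25:27]
pos 28 'c': at 2 ·f
pos 29 'c': at 3
pos 30 'd': at 4  emit P0@[27:30],P2@[28:30]
pos 31 'e': at 5 ·f
pos 32 'c': at 8 ·f
pos 33 'b': at 1 ·f
pos 34 'c': at 2
pos 35 'b': at 1 ·f
pos 36 'e': at 5 ·f
pos 37 'a': at 6
pos 38 'b': at 7  emit P1@[36:38]
pos 39 'b': at 1 ·f
pos 40 'c': at 2
pos 41 'c': at 3
pos 42 'd': at 4  emit P0@[39:42],P2@[40:42]
pos 43 'e': at 5 ·f
pos 44 'a': at 6
pos 45 'b': at 7  emit P1@[43:45]
pos 46 'c': at 2 ·f
pos 47 'c': at 3
pos 48 'e': at 5 ·f
pos 49 'a': at 6
pos 50 'e': at 5 ·f
pos 51 'e': at 5 ·f
pos 52 'b': at 1 ·f

Result: [[3,2],[7,0],[7,2],[12,1],[20,1],[24,1],[27,1],[30,0],[30,2],[38,1],[42,0],[42,2],[45,1]]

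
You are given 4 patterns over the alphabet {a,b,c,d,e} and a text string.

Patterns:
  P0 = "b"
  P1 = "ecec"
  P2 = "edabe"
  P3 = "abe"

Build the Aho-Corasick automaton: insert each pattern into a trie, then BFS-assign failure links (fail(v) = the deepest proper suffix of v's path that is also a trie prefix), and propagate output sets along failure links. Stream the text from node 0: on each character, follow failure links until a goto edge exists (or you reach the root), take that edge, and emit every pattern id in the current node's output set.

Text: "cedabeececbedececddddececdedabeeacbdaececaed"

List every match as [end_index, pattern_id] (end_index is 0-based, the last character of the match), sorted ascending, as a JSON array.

Build automaton:
Trie nodes:
  0='ε' goto a→10 b→1 e→2
  1='b' goto ·  ←P0
  2='e' goto c→3 d→6
  3='ec' goto e→4
  4='ece' goto c→5
  5='ecec' goto ·  ←P1
  6='ed' goto a→7
  7='eda' goto b→8
  8='edab' goto e→9
  9='edabe' goto ·  ←P2
  10='a' goto b→11
  11='ab' goto e→12
  12='abe' goto ·  ←P3

Failure links (BFS by depth):
  fail(1) 'b': from fail(0)=0 chase 'b': 0 ⇒ 0;  out={0}∪out(0)={0}
  fail(2) 'e': from fail(0)=0 chase 'e': 0 ⇒ 0;  out=∅∪out(0)=∅
  fail(10) 'a': from fail(0)=0 chase 'a': 0 ⇒ 0;  out=∅∪out(0)=∅
  fail(3) 'ec': from fail(2)=0 chase 'c': 0 ⇒ 0;  out=∅∪out(0)=∅
  fail(6) 'ed': from fail(2)=0 chase 'd': 0 ⇒ 0;  out=∅∪out(0)=∅
  fail(11) 'ab': from fail(10)=0 chase 'b': 0 ⇒ 1;  out=∅∪out(1)={0}
  fail(4) 'ece': from fail(3)=0 chase 'e': 0 ⇒ 2;  out=∅∪out(2)=∅
  fail(7) 'eda': from fail(6)=0 chase 'a': 0 ⇒ 10;  out=∅∪out(10)=∅
  fail(12) 'abe': from fail(11)=1 chase 'e': 1→0 ⇒ 2;  out={3}∪out(2)={3}
  fail(5) 'ecec': from fail(4)=2 chase 'c': 2 ⇒ 3;  out={1}∪out(3)={1}
  fail(8) 'edab': from fail(7)=10 chase 'b': 10 ⇒ 11;  out=∅∪out(11)={0}
  fail(9) 'edabe': from fail(8)=11 chase 'e': 11 ⇒ 12;  out={2}∪out(12)={2,3}

Run:
pos 0 'c': at 0
pos 1 'e': at 2
pos 2 'd': at 6
pos 3 'a': at 7
pos 4 'b': at 8  emit P0@[4:4]
pos 5 'e': at 9  emit P2@[1:5],P3@[3:5]
pos 6 'e': at 2 (fail-walked)
pos 7 'c': at 3
pos 8 'e': at 4
pos 9 'c': at 5  emit P1@[6:9]
pos 10 'b': at 1 (fail-walked)  emit P0@[10:10]
pos 11 'e': at 2 (fail-walked)
pos 12 'd': at 6
pos 13 'e': at 2 (fail-walked)
pos 14 'c': at 3
pos 15 'e': at 4
pos 16 'c': at 5  emit P1@[13:16]
pos 17 'd': at 0 (fail-walked)
pos 18 'd': at 0
pos 19 'd': at 0
pos 20 'd': at 0
pos 21 'e': at 2
pos 22 'c': at 3
pos 23 'e': at 4
pos 24 'c': at 5  emit P1@[21:24]
pos 25 'd': at 0 (fail-walked)
pos 26 'e': at 2
pos 27 'd': at 6
pos 28 'a': at 7
pos 29 'b': at 8  emit P0@[29:29]
pos 30 'e': at 9  emit P2@[26:30],P3@[28:30]
pos 31 'e': at 2 (fail-walked)
pos 32 'a': at 10 (fail-walked)
pos 33 'c': at 0 (fail-walked)
pos 34 'b': at 1  emit P0@[34:34]
pos 35 'd': at 0 (fail-walked)
pos 36 'a': at 10
pos 37 'e': at 2 (fail-walked)
pos 38 'c': at 3
pos 39 'e': at 4
pos 40 'c': at 5  emit P1@[37:40]
pos 41 'a': at 10 (fail-walked)
pos 42 'e': at 2 (fail-walked)
pos 43 'd': at 6

Result: [[4,0],[5,2],[5,3],[9,1],[10,0],[16,1],[24,1],[29,0],[30,2],[30,3],[34,0],[40,1]]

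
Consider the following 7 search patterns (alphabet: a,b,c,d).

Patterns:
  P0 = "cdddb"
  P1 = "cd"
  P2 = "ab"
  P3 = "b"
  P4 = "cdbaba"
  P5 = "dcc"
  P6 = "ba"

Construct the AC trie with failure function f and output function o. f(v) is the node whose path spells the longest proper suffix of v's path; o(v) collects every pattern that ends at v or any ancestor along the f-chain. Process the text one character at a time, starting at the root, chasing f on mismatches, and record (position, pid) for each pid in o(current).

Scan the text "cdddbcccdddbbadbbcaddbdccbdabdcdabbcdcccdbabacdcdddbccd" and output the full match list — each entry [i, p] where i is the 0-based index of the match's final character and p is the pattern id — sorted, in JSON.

Construct AC machine:
Trie nodes:
  n0 'ε': a→6 b→8 c→1 d→13
  n1 'c': d→2
  n2 'cd': b→9 d→3  ←P1
  n3 'cdd': d→4
  n4 'cddd': b→5
  n5 'cdddb': ·  ←P0
  n6 'a': b→7
  n7 'ab': ·  ←P2
  n8 'b': a→16  ←P3
  n9 'cdb': a→10
  n10 'cdba': b→11
  n11 'cdbab': a→12
  n12 'cdbaba': ·  ←P4
  n13 'd': c→14
  n14 'dc': c→15
  n15 'dcc': ·  ←P5
  n16 'ba': ·  ←P6

Failure links (BFS by depth):
  n1('c'): parent n0 fail=0; on 'c' 0 → fail=0;  out ∅∪∅=∅
  n6('a'): parent n0 fail=0; on 'a' 0 → fail=0;  out ∅∪∅=∅
  n8('b'): parent n0 fail=0; on 'b' 0 → fail=0;  out {3}∪∅={3}
  n13('d'): parent n0 fail=0; on 'd' 0 → fail=0;  out ∅∪∅=∅
  n2('cd'): parent n1 fail=0; on 'd' 0 → fail=13;  out {1}∪∅={1}
  n7('ab'): parent n6 fail=0; on 'b' 0 → fail=8;  out {2}∪{3}={2,3}
  n14('dc'): parent n13 fail=0; on 'c' 0 → fail=1;  out ∅∪∅=∅
  n16('ba'): parent n8 fail=0; on 'a' 0 → fail=6;  out {6}∪∅={6}
  n3('cdd'): parent n2 fail=13; on 'd' 13→0 → fail=13;  out ∅∪∅=∅
  n9('cdb'): parent n2 fail=13; on 'b' 13→0 → fail=8;  out ∅∪{3}={3}
  n15('dcc'): parent n14 fail=1; on 'c' 1→0 → fail=1;  out {5}∪∅={5}
  n4('cddd'): parent n3 fail=13; on 'd' 13→0 → fail=13;  out ∅∪∅=∅
  n10('cdba'): parent n9 fail=8; on 'a' 8 → fail=16;  out ∅∪{6}={6}
  n5('cdddb'): parent n4 fail=13; on 'b' 13→0 → fail=8;  out {0}∪{3}={0,3}
  n11('cdbab'): parent n10 fail=16; on 'b' 16→6 → fail=7;  out ∅∪{2,3}={2,3}
  n12('cdbaba'): parent n11 fail=7; on 'a' 7→8 → fail=16;  out {4}∪{6}={4,6}

Run:
pos 0 'c': at 1
pos 1 'd': at 2  → match P1@[0:1]
pos 2 'd': at 3
pos 3 'd': at 4
pos 4 'b': at 5  → match P0@[0:4],P3@[4:4]
pos 5 'c': at 1 (via fail)
pos 6 'c': at 1 (via fail)
pos 7 'c': at 1 (via fail)
pos 8 'd': at 2  → match P1@[7:8]
pos 9 'd': at 3
pos 10 'd': at 4
pos 11 'b': at 5  → match P0@[7:11],P3@[11:11]
pos 12 'b': at 8 (via fail)  → match P3@[12:12]
pos 13 'a': at 16  → match P6@[12:13]
pos 14 'd': at 13 (via fail)
pos 15 'b': at 8 (via fail)  → match P3@[15:15]
pos 16 'b': at 8 (via fail)  → match P3@[16:16]
pos 17 'c': at 1 (via fail)
pos 18 'a': at 6 (via fail)
pos 19 'd': at 13 (via fail)
pos 20 'd': at 13 (via fail)
pos 21 'b': at 8 (via fail)  → match P3@[21:21]
pos 22 'd': at 13 (via fail)
pos 23 'c': at 14
pos 24 'c': at 15  → match P5@[22:24]
pos 25 'b': at 8 (via fail)  → match P3@[25:25]
pos 26 'd': at 13 (via fail)
pos 27 'a': at 6 (via fail)
pos 28 'b': at 7  → match P2@[27:28],P3@[28:28]
pos 29 'd': at 13 (via fail)
pos 30 'c': at 14
pos 31 'd': at 2 (via fail)  → match P1@[30:31]
pos 32 'a': at 6 (via fail)
pos 33 'b': at 7  → match P2@[32:33],P3@[33:33]
pos 34 'b': at 8 (via fail)  → match P3@[34:34]
pos 35 'c': at 1 (via fail)
pos 36 'd': at 2  → match P1@[35:36]
pos 37 'c': at 14 (via fail)
pos 38 'c': at 15  → match P5@[36:38]
pos 39 'c': at 1 (via fail)
pos 40 'd': at 2  → match P1@[39:40]
pos 41 'b': at 9  → match P3@[41:41]
pos 42 'a': at 10  → match P6@[41:42]
pos 43 'b': at 11  → match P2@[42:43],P3@[43:43]
pos 44 'a': at 12  → match P4@[39:44],P6@[43:44]
pos 45 'c': at 1 (via fail)
pos 46 'd': at 2  → match P1@[45:46]
pos 47 'c': at 14 (via fail)
pos 48 'd': at 2 (via fail)  → match P1@[47:48]
pos 49 'd': at 3
pos 50 'd': at 4
pos 51 'b': at 5  → match P0@[47:51],P3@[51:51]
pos 52 'c': at 1 (via fail)
pos 53 'c': at 1 (via fail)
pos 54 'd': at 2  → match P1@[53:54]

All matches (sorted): [[1,1],[4,0],[4,3],[8,1],[11,0],[11,3],[12,3],[13,6],[15,3],[16,3],[21,3],[24,5],[25,3],[28,2],[28,3],[31,1],[33,2],[33,3],[34,3],[36,1],[38,5],[40,1],[41,3],[42,6],[43,2],[43,3],[44,4],[44,6],[46,1],[48,1],[51,0],[51,3],[54,1]]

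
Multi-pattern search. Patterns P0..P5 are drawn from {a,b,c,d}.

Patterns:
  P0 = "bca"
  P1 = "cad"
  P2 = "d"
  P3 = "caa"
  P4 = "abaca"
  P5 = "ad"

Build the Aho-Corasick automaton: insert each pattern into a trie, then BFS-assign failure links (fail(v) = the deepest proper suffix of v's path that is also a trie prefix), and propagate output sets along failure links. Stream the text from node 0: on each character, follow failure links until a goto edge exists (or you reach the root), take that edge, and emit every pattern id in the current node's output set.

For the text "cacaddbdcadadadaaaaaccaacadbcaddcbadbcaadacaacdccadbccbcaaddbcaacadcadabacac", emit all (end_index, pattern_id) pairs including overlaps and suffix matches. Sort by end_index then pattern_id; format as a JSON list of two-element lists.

Build automaton:
Trie (insert patterns):
  n0 'ε': a→9 b→1 c→4 d→7
  n1 'b': c→2
  n2 'bc': a→3
  n3 'bca': ·  ←P0
  n4 'c': a→5
  n5 'ca': a→8 d→6
  n6 'cad': ·  ←P1
  n7 'd': ·  ←P2
  n8 'caa': ·  ←P3
  n9 'a': b→10 d→14
  n10 'ab': a→11
  n11 'aba': c→12
  n12 'abac': a→13
  n13 'abaca': ·  ←P4
  n14 'ad': ·  ←P5

Failure links (BFS by depth):
  fail(1) 'b': from fail(0)=0 chase 'b': 0 ⇒ 0;  out=∅∪out(0)=∅
  fail(4) 'c': from fail(0)=0 chase 'c': 0 ⇒ 0;  out=∅∪out(0)=∅
  fail(7) 'd': from fail(0)=0 chase 'd': 0 ⇒ 0;  out={2}∪out(0)={2}
  fail(9) 'a': from fail(0)=0 chase 'a': 0 ⇒ 0;  out=∅∪out(0)=∅
  fail(2) 'bc': from fail(1)=0 chase 'c': 0 ⇒ 4;  out=∅∪out(4)=∅
  fail(5) 'ca': from fail(4)=0 chase 'a': 0 ⇒ 9;  out=∅∪out(9)=∅
  fail(10) 'ab': from fail(9)=0 chase 'b': 0 ⇒ 1;  out=∅∪out(1)=∅
  fail(14) 'ad': from fail(9)=0 chase 'd': 0 ⇒ 7;  out={5}∪out(7)={2,5}
  fail(3) 'bca': from fail(2)=4 chase 'a': 4 ⇒ 5;  out={0}∪out(5)={0}
  fail(6) 'cad': from fail(5)=9 chase 'd': 9 ⇒ 14;  out={1}∪out(14)={1,2,5}
  fail(8) 'caa': from fail(5)=9 chase 'a': 9→0 ⇒ 9;  out={3}∪out(9)={3}
  fail(11) 'aba': from fail(10)=1 chase 'a': 1→0 ⇒ 9;  out=∅∪out(9)=∅
  fail(12) 'abac': from fail(11)=9 chase 'c': 9→0 ⇒ 4;  out=∅∪out(4)=∅
  fail(13) 'abaca': from fail(12)=4 chase 'a': 4 ⇒ 5;  out={4}∪out(5)={4}

Scan:
pos 0 'c': at 4
pos 1 'a': at 5
pos 2 'c': at 4 (fail-walked)
pos 3 'a': at 5
pos 4 'd': at 6  ** P1@[2:4],P2@[4:4],P5@[3:4]
pos 5 'd': at 7 (fail-walked)  ** P2@[5:5]
pos 6 'b': at 1 (fail-walked)
pos 7 'd': at 7 (fail-walked)  ** P2@[7:7]
pos 8 'c': at 4 (fail-walked)
pos 9 'a': at 5
pos 10 'd': at 6  ** P1@[8:10],P2@[10:10],P5@[9:10]
pos 11 'a': at 9 (fail-walked)
pos 12 'd': at 14  ** P2@[12:12],P5@[11:12]
pos 13 'a': at 9 (fail-walked)
pos 14 'd': at 14  ** P2@[14:14],P5@[13:14]
pos 15 'a': at 9 (fail-walked)
pos 16 'a': at 9 (fail-walked)
pos 17 'a': at 9 (fail-walked)
pos 18 'a': at 9 (fail-walked)
pos 19 'a': at 9 (fail-walked)
pos 20 'c': at 4 (fail-walked)
pos 21 'c': at 4 (fail-walked)
pos 22 'a': at 5
pos 23 'a': at 8  ** P3@[21:23]
pos 24 'c': at 4 (fail-walked)
pos 25 'a': at 5
pos 26 'd': at 6  ** P1@[24:26],P2@[26:26],P5@[25:26]
pos 27 'b': at 1 (fail-walked)
pos 28 'c': at 2
pos 29 'a': at 3  ** P0@[27:29]
pos 30 'd': at 6 (fail-walked)  ** P1@[28:30],P2@[30:30],P5@[29:30]
pos 31 'd': at 7 (fail-walked)  ** P2@[31:31]
pos 32 'c': at 4 (fail-walked)
pos 33 'b': at 1 (fail-walked)
pos 34 'a': at 9 (fail-walked)
pos 35 'd': at 14  ** P2@[35:35],P5@[34:35]
pos 36 'b': at 1 (fail-walked)
pos 37 'c': at 2
pos 38 'a': at 3  ** P0@[36:38]
pos 39 'a': at 8 (fail-walked)  ** P3@[37:39]
pos 40 'd': at 14 (fail-walked)  ** P2@[40:40],P5@[39:40]
pos 41 'a': at 9 (fail-walked)
pos 42 'c': at 4 (fail-walked)
pos 43 'a': at 5
pos 44 'a': at 8  ** P3@[42:44]
pos 45 'c': at 4 (fail-walked)
pos 46 'd': at 7 (fail-walked)  ** P2@[46:46]
pos 47 'c': at 4 (fail-walked)
pos 48 'c': at 4 (fail-walked)
pos 49 'a': at 5
pos 50 'd': at 6  ** P1@[48:50],P2@[50:50],P5@[49:50]
pos 51 'b': at 1 (fail-walked)
pos 52 'c': at 2
pos 53 'c': at 4 (fail-walked)
pos 54 'b': at 1 (fail-walked)
pos 55 'c': at 2
pos 56 'a': at 3  ** P0@[54:56]
pos 57 'a': at 8 (fail-walked)  ** P3@[55:57]
pos 58 'd': at 14 (fail-walked)  ** P2@[58:58],P5@[57:58]
pos 59 'd': at 7 (fail-walked)  ** P2@[59:59]
pos 60 'b': at 1 (fail-walked)
pos 61 'c': at 2
pos 62 'a': at 3  ** P0@[60:62]
pos 63 'a': at 8 (fail-walked)  ** P3@[61:63]
pos 64 'c': at 4 (fail-walked)
pos 65 'a': at 5
pos 66 'd': at 6  ** P1@[64:66],P2@[66:66],P5@[65:66]
pos 67 'c': at 4 (fail-walked)
pos 68 'a': at 5
pos 69 'd': at 6  ** P1@[67:69],P2@[69:69],P5@[68:69]
pos 70 'a': at 9 (fail-walked)
pos 71 'b': at 10
pos 72 'a': at 11
pos 73 'c': at 12
pos 74 'a': at 13  ** P4@[70:74]
pos 75 'c': at 4 (fail-walked)

Result: [[4,1],[4,2],[4,5],[5,2],[7,2],[10,1],[10,2],[10,5],[12,2],[12,5],[14,2],[14,5],[23,3],[26,1],[26,2],[26,5],[29,0],[30,1],[30,2],[30,5],[31,2],[35,2],[35,5],[38,0],[39,3],[40,2],[40,5],[44,3],[46,2],[50,1],[50,2],[50,5],[56,0],[57,3],[58,2],[58,5],[59,2],[62,0],[63,3],[66,1],[66,2],[66,5],[69,1],[69,2],[69,5],[74,4]]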